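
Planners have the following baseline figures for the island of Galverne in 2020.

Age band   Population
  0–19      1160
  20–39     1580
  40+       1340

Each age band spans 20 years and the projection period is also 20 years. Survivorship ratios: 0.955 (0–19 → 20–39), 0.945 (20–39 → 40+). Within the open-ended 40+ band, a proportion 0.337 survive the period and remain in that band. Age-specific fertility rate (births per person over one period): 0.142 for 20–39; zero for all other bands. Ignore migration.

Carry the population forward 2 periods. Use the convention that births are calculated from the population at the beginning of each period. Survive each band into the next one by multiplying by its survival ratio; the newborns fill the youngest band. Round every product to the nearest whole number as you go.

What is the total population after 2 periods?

2073

— Period 1 —
Births: 1580 * 0.142 = 224
20–39: 1160 * 0.955 = 1108
40+: 1580 * 0.945 + 1340 * 0.337 = 1493 + 452 = 1945
Giving 224 / 1108 / 1945.
— Period 2 —
Births: 1108 * 0.142 = 157
20–39: 224 * 0.955 = 214
40+: 1108 * 0.945 + 1945 * 0.337 = 1047 + 655 = 1702
Giving 157 / 214 / 1702.
Total after period 2: 157 + 214 + 1702 = 2073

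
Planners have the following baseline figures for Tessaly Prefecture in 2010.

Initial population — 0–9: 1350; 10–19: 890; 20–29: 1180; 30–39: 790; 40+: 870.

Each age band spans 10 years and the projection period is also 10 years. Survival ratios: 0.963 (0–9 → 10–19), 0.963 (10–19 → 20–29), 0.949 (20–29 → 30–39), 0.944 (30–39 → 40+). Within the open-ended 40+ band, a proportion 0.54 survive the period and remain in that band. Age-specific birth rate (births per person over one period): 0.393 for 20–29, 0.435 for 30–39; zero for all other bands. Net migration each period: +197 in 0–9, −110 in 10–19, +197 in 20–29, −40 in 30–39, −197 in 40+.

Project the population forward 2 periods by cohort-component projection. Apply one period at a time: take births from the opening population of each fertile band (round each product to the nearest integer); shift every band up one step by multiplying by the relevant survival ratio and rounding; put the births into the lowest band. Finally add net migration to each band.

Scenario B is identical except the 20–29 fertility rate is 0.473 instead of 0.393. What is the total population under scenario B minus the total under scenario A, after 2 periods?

Let group 1 be 0–9 through group 5 = 40+.
[period 1]
Births: 1180 × 0.393 = 464 ; 790 × 0.435 = 344 ⇒ total 808
Group 2: 1350 × 0.963 = 1300
Group 3: 890 × 0.963 = 857
Group 4: 1180 × 0.949 = 1120
Group 5: 790 × 0.944 + 870 × 0.54 = 746 + 470 = 1216
Net migration: Group 1 + 197 → 1005; Group 2 − 110 → 1190; Group 3 + 197 → 1054; Group 4 − 40 → 1080; Group 5 − 197 → 1019
Giving 1005 / 1190 / 1054 / 1080 / 1019.
[period 2]
Births: 1054 × 0.393 = 414 ; 1080 × 0.435 = 470 ⇒ total 884
Group 2: 1005 × 0.963 = 968
Group 3: 1190 × 0.963 = 1146
Group 4: 1054 × 0.949 = 1000
Group 5: 1080 × 0.944 + 1019 × 0.54 = 1020 + 550 = 1570
Net migration: Group 1 + 197 → 1081; Group 2 − 110 → 858; Group 3 + 197 → 1343; Group 4 − 40 → 960; Group 5 − 197 → 1373
Giving 1081 / 858 / 1343 / 960 / 1373.
Scenario A total after 2 periods: 5615
Scenario B projection —
[period 1]
Births: 1180 × 0.473 = 558 ; 790 × 0.435 = 344 ⇒ total 902
Group 2: 1350 × 0.963 = 1300
Group 3: 890 × 0.963 = 857
Group 4: 1180 × 0.949 = 1120
Group 5: 790 × 0.944 + 870 × 0.54 = 746 + 470 = 1216
Net migration: Group 1 + 197 → 1099; Group 2 − 110 → 1190; Group 3 + 197 → 1054; Group 4 − 40 → 1080; Group 5 − 197 → 1019
Giving 1099 / 1190 / 1054 / 1080 / 1019.
[period 2]
Births: 1054 × 0.473 = 499 ; 1080 × 0.435 = 470 ⇒ total 969
Group 2: 1099 × 0.963 = 1058
Group 3: 1190 × 0.963 = 1146
Group 4: 1054 × 0.949 = 1000
Group 5: 1080 × 0.944 + 1019 × 0.54 = 1020 + 550 = 1570
Net migration: Group 1 + 197 → 1166; Group 2 − 110 → 948; Group 3 + 197 → 1343; Group 4 − 40 → 960; Group 5 − 197 → 1373
Giving 1166 / 948 / 1343 / 960 / 1373.
Scenario B total after 2 periods: 5790
Difference B − A = 5790 − 5615 = 175

175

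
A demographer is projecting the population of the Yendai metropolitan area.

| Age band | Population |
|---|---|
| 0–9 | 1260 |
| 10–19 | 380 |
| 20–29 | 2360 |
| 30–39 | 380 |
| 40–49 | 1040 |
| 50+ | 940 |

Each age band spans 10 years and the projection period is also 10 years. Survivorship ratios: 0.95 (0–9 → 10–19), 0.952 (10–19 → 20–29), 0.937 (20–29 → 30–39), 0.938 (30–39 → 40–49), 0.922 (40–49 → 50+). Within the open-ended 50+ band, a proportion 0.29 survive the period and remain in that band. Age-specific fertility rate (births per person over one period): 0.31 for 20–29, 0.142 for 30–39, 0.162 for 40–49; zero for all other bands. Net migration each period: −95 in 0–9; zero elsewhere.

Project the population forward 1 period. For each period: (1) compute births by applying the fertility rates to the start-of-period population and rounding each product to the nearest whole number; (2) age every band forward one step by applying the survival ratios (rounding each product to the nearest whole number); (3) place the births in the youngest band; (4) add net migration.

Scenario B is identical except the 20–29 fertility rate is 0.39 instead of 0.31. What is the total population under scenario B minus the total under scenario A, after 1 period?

188

Let group 1 be 0–9 through group 6 = 50+.
Period 1.
Births: 2360 × 0.31 = 732, 380 × 0.142 = 54, 1040 × 0.162 = 168 → total 954
Group 2: 1260 × 0.95 = 1197
Group 3: 380 × 0.952 = 362
Group 4: 2360 × 0.937 = 2211
Group 5: 380 × 0.938 = 356
Group 6: 1040 × 0.922 + 940 × 0.29 = 959 + 273 = 1232
Net migration: Group 1 − 95 → 859
End of period: [859, 1197, 362, 2211, 356, 1232]
Scenario A total after 1 period: 6217
Scenario B projection —
Period 1.
Births: 2360 × 0.39 = 920, 380 × 0.142 = 54, 1040 × 0.162 = 168 → total 1142
Group 2: 1260 × 0.95 = 1197
Group 3: 380 × 0.952 = 362
Group 4: 2360 × 0.937 = 2211
Group 5: 380 × 0.938 = 356
Group 6: 1040 × 0.922 + 940 × 0.29 = 959 + 273 = 1232
Net migration: Group 1 − 95 → 1047
End of period: [1047, 1197, 362, 2211, 356, 1232]
Scenario B total after 1 period: 6405
Difference B − A = 6405 − 6217 = 188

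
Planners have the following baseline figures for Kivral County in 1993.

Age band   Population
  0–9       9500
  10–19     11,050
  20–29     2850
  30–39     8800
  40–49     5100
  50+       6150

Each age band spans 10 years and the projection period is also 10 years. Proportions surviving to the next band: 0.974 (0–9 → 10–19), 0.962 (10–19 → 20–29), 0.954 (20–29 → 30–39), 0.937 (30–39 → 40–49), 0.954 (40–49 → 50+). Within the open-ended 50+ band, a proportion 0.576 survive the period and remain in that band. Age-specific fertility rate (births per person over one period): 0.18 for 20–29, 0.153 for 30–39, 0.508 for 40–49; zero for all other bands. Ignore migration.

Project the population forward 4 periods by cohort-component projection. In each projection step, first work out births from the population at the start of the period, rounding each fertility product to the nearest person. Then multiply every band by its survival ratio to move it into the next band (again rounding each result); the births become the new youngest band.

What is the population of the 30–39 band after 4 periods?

3977

After projecting period 1:
Births: 2850 × 0.18 = 513 ; 8800 × 0.153 = 1346 ; 5100 × 0.508 = 2591 — total 4450
10–19: 9500 × 0.974 = 9253
20–29: 11050 × 0.962 = 10630
30–39: 2850 × 0.954 = 2719
40–49: 8800 × 0.937 = 8246
50+: 5100 × 0.954 + 6150 × 0.576 = 4865 + 3542 = 8407
Population now: 0–9=4450, 10–19=9253, 20–29=10630, 30–39=2719, 40–49=8246, 50+=8407
After projecting period 2:
Births: 10630 × 0.18 = 1913 ; 2719 × 0.153 = 416 ; 8246 × 0.508 = 4189 — total 6518
10–19: 4450 × 0.974 = 4334
20–29: 9253 × 0.962 = 8901
30–39: 10630 × 0.954 = 10141
40–49: 2719 × 0.937 = 2548
50+: 8246 × 0.954 + 8407 × 0.576 = 7867 + 4842 = 12709
Population now: 0–9=6518, 10–19=4334, 20–29=8901, 30–39=10141, 40–49=2548, 50+=12709
After projecting period 3:
Births: 8901 × 0.18 = 1602 ; 10141 × 0.153 = 1552 ; 2548 × 0.508 = 1294 — total 4448
10–19: 6518 × 0.974 = 6349
20–29: 4334 × 0.962 = 4169
30–39: 8901 × 0.954 = 8492
40–49: 10141 × 0.937 = 9502
50+: 2548 × 0.954 + 12709 × 0.576 = 2431 + 7320 = 9751
Population now: 0–9=4448, 10–19=6349, 20–29=4169, 30–39=8492, 40–49=9502, 50+=9751
After projecting period 4:
Births: 4169 × 0.18 = 750 ; 8492 × 0.153 = 1299 ; 9502 × 0.508 = 4827 — total 6876
10–19: 4448 × 0.974 = 4332
20–29: 6349 × 0.962 = 6108
30–39: 4169 × 0.954 = 3977
40–49: 8492 × 0.937 = 7957
50+: 9502 × 0.954 + 9751 × 0.576 = 9065 + 5617 = 14682
Population now: 0–9=6876, 10–19=4332, 20–29=6108, 30–39=3977, 40–49=7957, 50+=14682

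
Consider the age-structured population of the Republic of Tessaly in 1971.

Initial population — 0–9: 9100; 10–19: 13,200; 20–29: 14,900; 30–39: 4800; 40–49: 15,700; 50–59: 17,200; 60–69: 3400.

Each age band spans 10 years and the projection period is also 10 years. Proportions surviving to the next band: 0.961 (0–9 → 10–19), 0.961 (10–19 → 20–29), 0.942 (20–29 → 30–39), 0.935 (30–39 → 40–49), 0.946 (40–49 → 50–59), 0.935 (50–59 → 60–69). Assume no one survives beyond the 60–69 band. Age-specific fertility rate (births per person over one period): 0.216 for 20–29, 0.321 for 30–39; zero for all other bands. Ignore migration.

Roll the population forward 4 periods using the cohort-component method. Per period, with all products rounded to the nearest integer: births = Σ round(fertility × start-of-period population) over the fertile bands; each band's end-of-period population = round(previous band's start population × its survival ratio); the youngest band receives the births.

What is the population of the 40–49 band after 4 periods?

7402

Period 1:
Births: 14900 * 0.216 = 3218, 4800 * 0.321 = 1541 → 4759
10–19: 9100 * 0.961 = 8745
20–29: 13200 * 0.961 = 12685
30–39: 14900 * 0.942 = 14036
40–49: 4800 * 0.935 = 4488
50–59: 15700 * 0.946 = 14852
60–69: 17200 * 0.935 = 16082
End of period: [4759, 8745, 12685, 14036, 4488, 14852, 16082]
Period 2:
Births: 12685 * 0.216 = 2740, 14036 * 0.321 = 4506 → 7246
10–19: 4759 * 0.961 = 4573
20–29: 8745 * 0.961 = 8404
30–39: 12685 * 0.942 = 11949
40–49: 14036 * 0.935 = 13124
50–59: 4488 * 0.946 = 4246
60–69: 14852 * 0.935 = 13887
End of period: [7246, 4573, 8404, 11949, 13124, 4246, 13887]
Period 3:
Births: 8404 * 0.216 = 1815, 11949 * 0.321 = 3836 → 5651
10–19: 7246 * 0.961 = 6963
20–29: 4573 * 0.961 = 4395
30–39: 8404 * 0.942 = 7917
40–49: 11949 * 0.935 = 11172
50–59: 13124 * 0.946 = 12415
60–69: 4246 * 0.935 = 3970
End of period: [5651, 6963, 4395, 7917, 11172, 12415, 3970]
Period 4:
Births: 4395 * 0.216 = 949, 7917 * 0.321 = 2541 → 3490
10–19: 5651 * 0.961 = 5431
20–29: 6963 * 0.961 = 6691
30–39: 4395 * 0.942 = 4140
40–49: 7917 * 0.935 = 7402
50–59: 11172 * 0.946 = 10569
60–69: 12415 * 0.935 = 11608
End of period: [3490, 5431, 6691, 4140, 7402, 10569, 11608]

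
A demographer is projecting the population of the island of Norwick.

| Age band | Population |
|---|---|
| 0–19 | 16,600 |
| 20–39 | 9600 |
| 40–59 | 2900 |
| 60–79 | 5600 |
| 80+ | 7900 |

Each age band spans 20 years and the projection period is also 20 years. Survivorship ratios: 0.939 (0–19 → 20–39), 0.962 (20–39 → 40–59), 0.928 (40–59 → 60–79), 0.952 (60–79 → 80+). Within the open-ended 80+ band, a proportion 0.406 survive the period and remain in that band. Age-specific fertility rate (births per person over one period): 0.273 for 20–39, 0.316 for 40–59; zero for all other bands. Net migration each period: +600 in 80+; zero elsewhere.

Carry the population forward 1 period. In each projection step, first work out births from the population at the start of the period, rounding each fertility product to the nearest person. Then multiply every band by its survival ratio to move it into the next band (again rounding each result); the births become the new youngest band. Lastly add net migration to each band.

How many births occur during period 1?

3537

Numbering the bands 1..5 from youngest to oldest:
— Period 1 —
Births: 9600 * 0.273 = 2621  |  2900 * 0.316 = 916 → 3537
Band 2: 16600 * 0.939 = 15587
Band 3: 9600 * 0.962 = 9235
Band 4: 2900 * 0.928 = 2691
Band 5: 5600 * 0.952 + 7900 * 0.406 = 5331 + 3207 = 8538
Net migration: Band 5 + 600 → 9138
Giving 3537 / 15587 / 9235 / 2691 / 9138.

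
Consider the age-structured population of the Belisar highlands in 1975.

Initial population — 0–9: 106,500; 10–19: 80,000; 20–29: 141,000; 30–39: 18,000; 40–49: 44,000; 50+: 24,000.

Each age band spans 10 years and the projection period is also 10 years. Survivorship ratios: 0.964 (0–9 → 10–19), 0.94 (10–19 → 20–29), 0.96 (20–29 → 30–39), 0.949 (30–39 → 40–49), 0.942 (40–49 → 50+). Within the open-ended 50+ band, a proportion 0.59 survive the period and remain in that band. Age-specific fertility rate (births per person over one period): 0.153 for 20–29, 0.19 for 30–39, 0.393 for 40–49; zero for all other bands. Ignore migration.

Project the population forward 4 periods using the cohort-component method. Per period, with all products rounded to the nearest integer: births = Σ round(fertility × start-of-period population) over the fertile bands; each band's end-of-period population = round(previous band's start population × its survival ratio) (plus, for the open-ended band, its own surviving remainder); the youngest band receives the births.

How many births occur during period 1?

(Groups numbered youngest = 1 to oldest = 6.)
After projecting period 1:
Births: 141000 × 0.153 = 21573, 18000 × 0.19 = 3420, 44000 × 0.393 = 17292 ⇒ total 42285
Group 2: 106500 × 0.964 = 102666
Group 3: 80000 × 0.94 = 75200
Group 4: 141000 × 0.96 = 135360
Group 5: 18000 × 0.949 = 17082
Group 6: 44000 × 0.942 + 24000 × 0.59 = 41448 + 14160 = 55608
Giving 42285 / 102666 / 75200 / 135360 / 17082 / 55608.

42285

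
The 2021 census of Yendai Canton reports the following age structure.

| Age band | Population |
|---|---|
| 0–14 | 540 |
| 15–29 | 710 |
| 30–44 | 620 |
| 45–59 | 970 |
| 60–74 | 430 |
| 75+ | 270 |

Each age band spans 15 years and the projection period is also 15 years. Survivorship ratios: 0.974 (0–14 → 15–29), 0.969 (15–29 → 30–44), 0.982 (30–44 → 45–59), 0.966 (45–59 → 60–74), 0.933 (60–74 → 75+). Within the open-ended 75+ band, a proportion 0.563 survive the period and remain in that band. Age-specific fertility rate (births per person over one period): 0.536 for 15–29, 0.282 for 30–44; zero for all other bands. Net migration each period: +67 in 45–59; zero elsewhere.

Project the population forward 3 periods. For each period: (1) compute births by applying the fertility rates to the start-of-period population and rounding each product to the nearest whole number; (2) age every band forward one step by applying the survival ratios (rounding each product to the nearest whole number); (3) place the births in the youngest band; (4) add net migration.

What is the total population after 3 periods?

3986

Let group 1 be 0–14 through group 6 = 75+.
Period 1:
Births: 710 × 0.536 = 381 ; 620 × 0.282 = 175 → 556
Group 2: 540 × 0.974 = 526
Group 3: 710 × 0.969 = 688
Group 4: 620 × 0.982 = 609
Group 5: 970 × 0.966 = 937
Group 6: 430 × 0.933 + 270 × 0.563 = 401 + 152 = 553
Net migration: Group 4 + 67 → 676
Giving 556 / 526 / 688 / 676 / 937 / 553.
Period 2:
Births: 526 × 0.536 = 282 ; 688 × 0.282 = 194 → 476
Group 2: 556 × 0.974 = 542
Group 3: 526 × 0.969 = 510
Group 4: 688 × 0.982 = 676
Group 5: 676 × 0.966 = 653
Group 6: 937 × 0.933 + 553 × 0.563 = 874 + 311 = 1185
Net migration: Group 4 + 67 → 743
Giving 476 / 542 / 510 / 743 / 653 / 1185.
Period 3:
Births: 542 × 0.536 = 291 ; 510 × 0.282 = 144 → 435
Group 2: 476 × 0.974 = 464
Group 3: 542 × 0.969 = 525
Group 4: 510 × 0.982 = 501
Group 5: 743 × 0.966 = 718
Group 6: 653 × 0.933 + 1185 × 0.563 = 609 + 667 = 1276
Net migration: Group 4 + 67 → 568
Giving 435 / 464 / 525 / 568 / 718 / 1276.
Total after period 3: 435 + 464 + 525 + 568 + 718 + 1276 = 3986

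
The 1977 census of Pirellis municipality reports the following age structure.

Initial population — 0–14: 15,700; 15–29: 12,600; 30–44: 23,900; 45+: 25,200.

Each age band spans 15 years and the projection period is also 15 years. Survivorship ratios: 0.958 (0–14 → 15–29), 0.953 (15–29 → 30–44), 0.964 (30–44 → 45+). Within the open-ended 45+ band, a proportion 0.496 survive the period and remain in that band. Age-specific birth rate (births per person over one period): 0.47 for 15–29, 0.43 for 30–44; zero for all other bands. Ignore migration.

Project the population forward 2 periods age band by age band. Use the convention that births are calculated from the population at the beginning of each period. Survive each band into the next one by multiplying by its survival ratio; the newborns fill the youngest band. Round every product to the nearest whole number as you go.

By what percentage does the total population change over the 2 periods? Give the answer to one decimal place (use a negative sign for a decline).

-7.9

Period 1:
Births: 12600 * 0.47 = 5922 ; 23900 * 0.43 = 10277 ⇒ total 16199
15–29: 15700 * 0.958 = 15041
30–44: 12600 * 0.953 = 12008
45+: 23900 * 0.964 + 25200 * 0.496 = 23040 + 12499 = 35539
Giving 16199 / 15041 / 12008 / 35539.
Period 2:
Births: 15041 * 0.47 = 7069 ; 12008 * 0.43 = 5163 ⇒ total 12232
15–29: 16199 * 0.958 = 15519
30–44: 15041 * 0.953 = 14334
45+: 12008 * 0.964 + 35539 * 0.496 = 11576 + 17627 = 29203
Giving 12232 / 15519 / 14334 / 29203.
Total: 77400 → 71288; change = -6112; percentage change = -7.9%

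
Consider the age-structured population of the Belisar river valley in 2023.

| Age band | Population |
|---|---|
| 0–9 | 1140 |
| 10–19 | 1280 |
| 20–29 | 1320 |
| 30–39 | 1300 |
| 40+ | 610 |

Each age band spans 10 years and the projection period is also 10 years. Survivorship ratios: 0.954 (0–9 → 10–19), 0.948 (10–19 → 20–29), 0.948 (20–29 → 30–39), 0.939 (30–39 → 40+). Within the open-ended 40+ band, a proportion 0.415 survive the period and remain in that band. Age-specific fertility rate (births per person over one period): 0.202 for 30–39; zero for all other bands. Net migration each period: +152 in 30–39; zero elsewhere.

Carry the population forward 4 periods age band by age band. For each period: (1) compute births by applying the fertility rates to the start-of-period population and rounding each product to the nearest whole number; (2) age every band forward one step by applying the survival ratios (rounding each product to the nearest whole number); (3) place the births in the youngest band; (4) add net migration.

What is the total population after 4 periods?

3013

Let group 1 be 0–9 through group 5 = 40+.
After projecting period 1:
Births: 1300 * 0.202 = 263
Group 2: 1140 * 0.954 = 1088
Group 3: 1280 * 0.948 = 1213
Group 4: 1320 * 0.948 = 1251
Group 5: 1300 * 0.939 + 610 * 0.415 = 1221 + 253 = 1474
Net migration: Group 4 + 152 → 1403
Population now: 0–9=263, 10–19=1088, 20–29=1213, 30–39=1403, 40+=1474
After projecting period 2:
Births: 1403 * 0.202 = 283
Group 2: 263 * 0.954 = 251
Group 3: 1088 * 0.948 = 1031
Group 4: 1213 * 0.948 = 1150
Group 5: 1403 * 0.939 + 1474 * 0.415 = 1317 + 612 = 1929
Net migration: Group 4 + 152 → 1302
Population now: 0–9=283, 10–19=251, 20–29=1031, 30–39=1302, 40+=1929
After projecting period 3:
Births: 1302 * 0.202 = 263
Group 2: 283 * 0.954 = 270
Group 3: 251 * 0.948 = 238
Group 4: 1031 * 0.948 = 977
Group 5: 1302 * 0.939 + 1929 * 0.415 = 1223 + 801 = 2024
Net migration: Group 4 + 152 → 1129
Population now: 0–9=263, 10–19=270, 20–29=238, 30–39=1129, 40+=2024
After projecting period 4:
Births: 1129 * 0.202 = 228
Group 2: 263 * 0.954 = 251
Group 3: 270 * 0.948 = 256
Group 4: 238 * 0.948 = 226
Group 5: 1129 * 0.939 + 2024 * 0.415 = 1060 + 840 = 1900
Net migration: Group 4 + 152 → 378
Population now: 0–9=228, 10–19=251, 20–29=256, 30–39=378, 40+=1900
Total after period 4: 228 + 251 + 256 + 378 + 1900 = 3013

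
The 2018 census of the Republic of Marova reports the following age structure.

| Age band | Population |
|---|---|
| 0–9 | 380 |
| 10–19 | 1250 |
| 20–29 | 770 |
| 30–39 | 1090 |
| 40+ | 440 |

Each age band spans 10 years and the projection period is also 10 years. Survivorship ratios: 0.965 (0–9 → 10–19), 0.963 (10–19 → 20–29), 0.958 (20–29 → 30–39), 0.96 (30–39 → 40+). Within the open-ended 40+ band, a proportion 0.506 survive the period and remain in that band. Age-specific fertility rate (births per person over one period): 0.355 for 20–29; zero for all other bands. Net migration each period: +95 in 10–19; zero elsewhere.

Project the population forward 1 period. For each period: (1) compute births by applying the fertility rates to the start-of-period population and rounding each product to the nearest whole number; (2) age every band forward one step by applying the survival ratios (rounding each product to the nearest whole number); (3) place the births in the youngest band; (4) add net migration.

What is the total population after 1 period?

3946

Period 1:
Births: 770 * 0.355 = 273
10–19: 380 * 0.965 = 367
20–29: 1250 * 0.963 = 1204
30–39: 770 * 0.958 = 738
40+: 1090 * 0.96 + 440 * 0.506 = 1046 + 223 = 1269
Net migration: 10–19 + 95 → 462
Population now: 0–9=273, 10–19=462, 20–29=1204, 30–39=738, 40+=1269
Total after period 1: 273 + 462 + 1204 + 738 + 1269 = 3946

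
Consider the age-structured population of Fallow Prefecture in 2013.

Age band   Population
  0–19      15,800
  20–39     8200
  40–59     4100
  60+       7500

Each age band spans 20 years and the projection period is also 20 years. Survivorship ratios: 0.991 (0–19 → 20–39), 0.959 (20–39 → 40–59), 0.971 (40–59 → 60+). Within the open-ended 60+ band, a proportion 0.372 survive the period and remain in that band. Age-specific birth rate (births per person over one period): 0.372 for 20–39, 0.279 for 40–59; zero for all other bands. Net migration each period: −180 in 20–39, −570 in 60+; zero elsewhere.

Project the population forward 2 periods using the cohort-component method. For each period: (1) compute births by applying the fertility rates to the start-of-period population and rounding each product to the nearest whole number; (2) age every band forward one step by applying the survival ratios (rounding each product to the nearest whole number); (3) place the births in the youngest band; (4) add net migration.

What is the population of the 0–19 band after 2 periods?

After projecting period 1:
Births: 8200 * 0.372 = 3050 ; 4100 * 0.279 = 1144 — total 4194
20–39: 15800 * 0.991 = 15658
40–59: 8200 * 0.959 = 7864
60+: 4100 * 0.971 + 7500 * 0.372 = 3981 + 2790 = 6771
Net migration: 20–39 − 180 → 15478; 60+ − 570 → 6201
Giving 4194 / 15478 / 7864 / 6201.
After projecting period 2:
Births: 15478 * 0.372 = 5758 ; 7864 * 0.279 = 2194 — total 7952
20–39: 4194 * 0.991 = 4156
40–59: 15478 * 0.959 = 14843
60+: 7864 * 0.971 + 6201 * 0.372 = 7636 + 2307 = 9943
Net migration: 20–39 − 180 → 3976; 60+ − 570 → 9373
Giving 7952 / 3976 / 14843 / 9373.

7952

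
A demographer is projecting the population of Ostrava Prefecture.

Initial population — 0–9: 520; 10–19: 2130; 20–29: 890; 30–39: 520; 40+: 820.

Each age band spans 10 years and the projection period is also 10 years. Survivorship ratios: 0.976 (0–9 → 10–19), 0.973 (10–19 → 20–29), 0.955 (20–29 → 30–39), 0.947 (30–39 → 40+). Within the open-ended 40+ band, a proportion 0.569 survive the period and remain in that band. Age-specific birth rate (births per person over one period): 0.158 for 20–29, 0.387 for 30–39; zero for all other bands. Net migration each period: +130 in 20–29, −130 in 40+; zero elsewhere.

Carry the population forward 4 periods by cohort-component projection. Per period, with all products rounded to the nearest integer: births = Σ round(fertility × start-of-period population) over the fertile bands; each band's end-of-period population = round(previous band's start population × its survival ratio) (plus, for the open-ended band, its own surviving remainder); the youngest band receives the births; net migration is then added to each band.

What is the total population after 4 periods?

4267

Period 1.
Births: 890 × 0.158 = 141 ; 520 × 0.387 = 201 — total 342
10–19: 520 × 0.976 = 508
20–29: 2130 × 0.973 = 2072
30–39: 890 × 0.955 = 850
40+: 520 × 0.947 + 820 × 0.569 = 492 + 467 = 959
Net migration: 20–29 + 130 → 2202; 40+ − 130 → 829
→ [342, 508, 2202, 850, 829]
Period 2.
Births: 2202 × 0.158 = 348 ; 850 × 0.387 = 329 — total 677
10–19: 342 × 0.976 = 334
20–29: 508 × 0.973 = 494
30–39: 2202 × 0.955 = 2103
40+: 850 × 0.947 + 829 × 0.569 = 805 + 472 = 1277
Net migration: 20–29 + 130 → 624; 40+ − 130 → 1147
→ [677, 334, 624, 2103, 1147]
Period 3.
Births: 624 × 0.158 = 99 ; 2103 × 0.387 = 814 — total 913
10–19: 677 × 0.976 = 661
20–29: 334 × 0.973 = 325
30–39: 624 × 0.955 = 596
40+: 2103 × 0.947 + 1147 × 0.569 = 1992 + 653 = 2645
Net migration: 20–29 + 130 → 455; 40+ − 130 → 2515
→ [913, 661, 455, 596, 2515]
Period 4.
Births: 455 × 0.158 = 72 ; 596 × 0.387 = 231 — total 303
10–19: 913 × 0.976 = 891
20–29: 661 × 0.973 = 643
30–39: 455 × 0.955 = 435
40+: 596 × 0.947 + 2515 × 0.569 = 564 + 1431 = 1995
Net migration: 20–29 + 130 → 773; 40+ − 130 → 1865
→ [303, 891, 773, 435, 1865]
Total after period 4: 303 + 891 + 773 + 435 + 1865 = 4267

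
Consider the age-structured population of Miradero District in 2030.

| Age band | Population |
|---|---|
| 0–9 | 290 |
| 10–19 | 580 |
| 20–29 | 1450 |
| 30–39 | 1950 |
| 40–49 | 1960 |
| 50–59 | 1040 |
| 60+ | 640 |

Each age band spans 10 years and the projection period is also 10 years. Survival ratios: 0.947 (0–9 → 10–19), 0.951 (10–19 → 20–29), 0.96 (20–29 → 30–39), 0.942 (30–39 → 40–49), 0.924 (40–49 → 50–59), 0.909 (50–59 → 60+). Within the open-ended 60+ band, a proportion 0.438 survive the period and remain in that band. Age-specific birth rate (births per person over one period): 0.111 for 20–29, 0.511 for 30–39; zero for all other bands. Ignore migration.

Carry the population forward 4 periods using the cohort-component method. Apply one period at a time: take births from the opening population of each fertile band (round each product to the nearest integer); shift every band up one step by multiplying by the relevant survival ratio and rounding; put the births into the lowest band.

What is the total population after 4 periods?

5118

After projecting period 1:
Births: 1450 × 0.111 = 161  |  1950 × 0.511 = 996 → 1157
10–19: 290 × 0.947 = 275
20–29: 580 × 0.951 = 552
30–39: 1450 × 0.96 = 1392
40–49: 1950 × 0.942 = 1837
50–59: 1960 × 0.924 = 1811
60+: 1040 × 0.909 + 640 × 0.438 = 945 + 280 = 1225
End of period: [1157, 275, 552, 1392, 1837, 1811, 1225]
After projecting period 2:
Births: 552 × 0.111 = 61  |  1392 × 0.511 = 711 → 772
10–19: 1157 × 0.947 = 1096
20–29: 275 × 0.951 = 262
30–39: 552 × 0.96 = 530
40–49: 1392 × 0.942 = 1311
50–59: 1837 × 0.924 = 1697
60+: 1811 × 0.909 + 1225 × 0.438 = 1646 + 537 = 2183
End of period: [772, 1096, 262, 530, 1311, 1697, 2183]
After projecting period 3:
Births: 262 × 0.111 = 29  |  530 × 0.511 = 271 → 300
10–19: 772 × 0.947 = 731
20–29: 1096 × 0.951 = 1042
30–39: 262 × 0.96 = 252
40–49: 530 × 0.942 = 499
50–59: 1311 × 0.924 = 1211
60+: 1697 × 0.909 + 2183 × 0.438 = 1543 + 956 = 2499
End of period: [300, 731, 1042, 252, 499, 1211, 2499]
After projecting period 4:
Births: 1042 × 0.111 = 116  |  252 × 0.511 = 129 → 245
10–19: 300 × 0.947 = 284
20–29: 731 × 0.951 = 695
30–39: 1042 × 0.96 = 1000
40–49: 252 × 0.942 = 237
50–59: 499 × 0.924 = 461
60+: 1211 × 0.909 + 2499 × 0.438 = 1101 + 1095 = 2196
End of period: [245, 284, 695, 1000, 237, 461, 2196]
Total after period 4: 245 + 284 + 695 + 1000 + 237 + 461 + 2196 = 5118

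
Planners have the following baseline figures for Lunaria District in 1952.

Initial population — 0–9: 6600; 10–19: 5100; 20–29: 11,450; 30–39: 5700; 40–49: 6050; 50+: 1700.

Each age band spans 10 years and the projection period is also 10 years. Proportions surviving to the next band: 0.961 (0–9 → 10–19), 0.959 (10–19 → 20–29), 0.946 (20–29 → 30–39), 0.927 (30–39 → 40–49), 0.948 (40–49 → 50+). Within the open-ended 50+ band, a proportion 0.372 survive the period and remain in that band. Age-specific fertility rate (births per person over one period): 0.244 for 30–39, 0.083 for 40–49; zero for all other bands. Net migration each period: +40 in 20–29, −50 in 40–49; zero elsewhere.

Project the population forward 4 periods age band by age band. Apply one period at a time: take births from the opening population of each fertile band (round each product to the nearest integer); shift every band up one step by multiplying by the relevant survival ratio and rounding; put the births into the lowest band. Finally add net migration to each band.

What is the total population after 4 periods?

Period 1:
Births: 5700 × 0.244 = 1391 ; 6050 × 0.083 = 502 — total 1893
10–19: 6600 × 0.961 = 6343
20–29: 5100 × 0.959 = 4891
30–39: 11450 × 0.946 = 10832
40–49: 5700 × 0.927 = 5284
50+: 6050 × 0.948 + 1700 × 0.372 = 5735 + 632 = 6367
Net migration: 20–29 + 40 → 4931; 40–49 − 50 → 5234
Giving 1893 / 6343 / 4931 / 10832 / 5234 / 6367.
Period 2:
Births: 10832 × 0.244 = 2643 ; 5234 × 0.083 = 434 — total 3077
10–19: 1893 × 0.961 = 1819
20–29: 6343 × 0.959 = 6083
30–39: 4931 × 0.946 = 4665
40–49: 10832 × 0.927 = 10041
50+: 5234 × 0.948 + 6367 × 0.372 = 4962 + 2369 = 7331
Net migration: 20–29 + 40 → 6123; 40–49 − 50 → 9991
Giving 3077 / 1819 / 6123 / 4665 / 9991 / 7331.
Period 3:
Births: 4665 × 0.244 = 1138 ; 9991 × 0.083 = 829 — total 1967
10–19: 3077 × 0.961 = 2957
20–29: 1819 × 0.959 = 1744
30–39: 6123 × 0.946 = 5792
40–49: 4665 × 0.927 = 4324
50+: 9991 × 0.948 + 7331 × 0.372 = 9471 + 2727 = 12198
Net migration: 20–29 + 40 → 1784; 40–49 − 50 → 4274
Giving 1967 / 2957 / 1784 / 5792 / 4274 / 12198.
Period 4:
Births: 5792 × 0.244 = 1413 ; 4274 × 0.083 = 355 — total 1768
10–19: 1967 × 0.961 = 1890
20–29: 2957 × 0.959 = 2836
30–39: 1784 × 0.946 = 1688
40–49: 5792 × 0.927 = 5369
50+: 4274 × 0.948 + 12198 × 0.372 = 4052 + 4538 = 8590
Net migration: 20–29 + 40 → 2876; 40–49 − 50 → 5319
Giving 1768 / 1890 / 2876 / 1688 / 5319 / 8590.
Total after period 4: 1768 + 1890 + 2876 + 1688 + 5319 + 8590 = 22131

22131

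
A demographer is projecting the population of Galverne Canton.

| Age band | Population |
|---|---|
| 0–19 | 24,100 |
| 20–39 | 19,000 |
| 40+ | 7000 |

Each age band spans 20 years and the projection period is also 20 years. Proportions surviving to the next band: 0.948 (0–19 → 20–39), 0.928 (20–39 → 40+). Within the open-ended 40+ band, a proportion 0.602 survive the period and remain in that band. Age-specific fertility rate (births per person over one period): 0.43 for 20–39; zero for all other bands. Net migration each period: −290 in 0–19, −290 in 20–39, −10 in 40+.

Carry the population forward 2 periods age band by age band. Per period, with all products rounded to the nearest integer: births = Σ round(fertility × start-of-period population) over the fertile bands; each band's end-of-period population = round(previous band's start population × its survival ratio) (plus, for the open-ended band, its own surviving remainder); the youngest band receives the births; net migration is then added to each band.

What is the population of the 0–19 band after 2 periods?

(Bands numbered youngest = 1 to oldest = 3.)
After projecting period 1:
Births: 19000 * 0.43 = 8170
Band 2: 24100 * 0.948 = 22847
Band 3: 19000 * 0.928 + 7000 * 0.602 = 17632 + 4214 = 21846
Net migration: Band 1 − 290 → 7880; Band 2 − 290 → 22557; Band 3 − 10 → 21836
End of period: [7880, 22557, 21836]
After projecting period 2:
Births: 22557 * 0.43 = 9700
Band 2: 7880 * 0.948 = 7470
Band 3: 22557 * 0.928 + 21836 * 0.602 = 20933 + 13145 = 34078
Net migration: Band 1 − 290 → 9410; Band 2 − 290 → 7180; Band 3 − 10 → 34068
End of period: [9410, 7180, 34068]

9410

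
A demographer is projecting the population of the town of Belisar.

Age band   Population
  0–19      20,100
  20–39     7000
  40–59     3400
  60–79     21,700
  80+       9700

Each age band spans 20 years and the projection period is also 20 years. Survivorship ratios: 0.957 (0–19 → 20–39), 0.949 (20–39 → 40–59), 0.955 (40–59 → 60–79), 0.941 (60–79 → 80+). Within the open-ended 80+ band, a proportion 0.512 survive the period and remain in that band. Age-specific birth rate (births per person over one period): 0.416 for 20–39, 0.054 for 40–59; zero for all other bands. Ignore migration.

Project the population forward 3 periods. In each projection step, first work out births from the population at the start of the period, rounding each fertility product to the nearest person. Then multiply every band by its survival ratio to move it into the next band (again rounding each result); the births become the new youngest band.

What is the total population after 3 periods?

Period 1:
Births: 7000 × 0.416 = 2912, 3400 × 0.054 = 184 ⇒ total 3096
20–39: 20100 × 0.957 = 19236
40–59: 7000 × 0.949 = 6643
60–79: 3400 × 0.955 = 3247
80+: 21700 × 0.941 + 9700 × 0.512 = 20420 + 4966 = 25386
Population now: 0–19=3096, 20–39=19236, 40–59=6643, 60–79=3247, 80+=25386
Period 2:
Births: 19236 × 0.416 = 8002, 6643 × 0.054 = 359 ⇒ total 8361
20–39: 3096 × 0.957 = 2963
40–59: 19236 × 0.949 = 18255
60–79: 6643 × 0.955 = 6344
80+: 3247 × 0.941 + 25386 × 0.512 = 3055 + 12998 = 16053
Population now: 0–19=8361, 20–39=2963, 40–59=18255, 60–79=6344, 80+=16053
Period 3:
Births: 2963 × 0.416 = 1233, 18255 × 0.054 = 986 ⇒ total 2219
20–39: 8361 × 0.957 = 8001
40–59: 2963 × 0.949 = 2812
60–79: 18255 × 0.955 = 17434
80+: 6344 × 0.941 + 16053 × 0.512 = 5970 + 8219 = 14189
Population now: 0–19=2219, 20–39=8001, 40–59=2812, 60–79=17434, 80+=14189
Total after period 3: 2219 + 8001 + 2812 + 17434 + 14189 = 44655

44655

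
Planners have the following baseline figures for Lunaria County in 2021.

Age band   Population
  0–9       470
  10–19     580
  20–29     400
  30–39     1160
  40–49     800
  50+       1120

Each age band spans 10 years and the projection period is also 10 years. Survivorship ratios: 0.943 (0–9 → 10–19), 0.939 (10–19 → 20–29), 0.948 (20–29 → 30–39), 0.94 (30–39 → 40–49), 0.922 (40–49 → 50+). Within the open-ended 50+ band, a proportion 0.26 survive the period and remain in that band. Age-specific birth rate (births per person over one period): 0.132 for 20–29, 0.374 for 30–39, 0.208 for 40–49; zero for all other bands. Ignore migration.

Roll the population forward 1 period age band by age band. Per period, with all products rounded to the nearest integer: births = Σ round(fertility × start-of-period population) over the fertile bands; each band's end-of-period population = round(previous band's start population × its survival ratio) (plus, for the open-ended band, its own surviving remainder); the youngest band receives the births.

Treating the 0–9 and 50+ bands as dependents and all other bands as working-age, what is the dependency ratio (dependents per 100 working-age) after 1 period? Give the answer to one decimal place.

68.5

After projecting period 1:
Births: 400 * 0.132 = 53 ; 1160 * 0.374 = 434 ; 800 * 0.208 = 166 → total 653
10–19: 470 * 0.943 = 443
20–29: 580 * 0.939 = 545
30–39: 400 * 0.948 = 379
40–49: 1160 * 0.94 = 1090
50+: 800 * 0.922 + 1120 * 0.26 = 738 + 291 = 1029
Giving 653 / 443 / 545 / 379 / 1090 / 1029.
Dependents (band 0–9 + band 50+) = 653 + 1029 = 1682; working-age = 2457; ratio = 1682/2457 × 100 = 68.5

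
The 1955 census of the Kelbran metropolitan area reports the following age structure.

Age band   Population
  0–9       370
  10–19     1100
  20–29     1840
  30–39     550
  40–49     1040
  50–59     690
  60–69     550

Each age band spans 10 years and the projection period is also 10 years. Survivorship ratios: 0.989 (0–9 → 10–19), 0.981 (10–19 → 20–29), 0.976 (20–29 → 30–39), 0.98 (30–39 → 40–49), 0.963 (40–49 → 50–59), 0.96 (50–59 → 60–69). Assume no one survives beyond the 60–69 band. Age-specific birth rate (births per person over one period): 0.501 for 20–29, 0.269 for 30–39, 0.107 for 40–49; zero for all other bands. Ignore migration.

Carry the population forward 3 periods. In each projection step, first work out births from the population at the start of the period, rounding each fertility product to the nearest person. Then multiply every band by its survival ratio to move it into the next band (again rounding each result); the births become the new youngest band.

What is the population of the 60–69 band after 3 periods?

498

Let group 1 be 0–9 through group 7 = 60–69.
After projecting period 1:
Births: 1840 × 0.501 = 922, 550 × 0.269 = 148, 1040 × 0.107 = 111 → 1181
Group 2: 370 × 0.989 = 366
Group 3: 1100 × 0.981 = 1079
Group 4: 1840 × 0.976 = 1796
Group 5: 550 × 0.98 = 539
Group 6: 1040 × 0.963 = 1002
Group 7: 690 × 0.96 = 662
Population now: 0–9=1181, 10–19=366, 20–29=1079, 30–39=1796, 40–49=539, 50–59=1002, 60–69=662
After projecting period 2:
Births: 1079 × 0.501 = 541, 1796 × 0.269 = 483, 539 × 0.107 = 58 → 1082
Group 2: 1181 × 0.989 = 1168
Group 3: 366 × 0.981 = 359
Group 4: 1079 × 0.976 = 1053
Group 5: 1796 × 0.98 = 1760
Group 6: 539 × 0.963 = 519
Group 7: 1002 × 0.96 = 962
Population now: 0–9=1082, 10–19=1168, 20–29=359, 30–39=1053, 40–49=1760, 50–59=519, 60–69=962
After projecting period 3:
Births: 359 × 0.501 = 180, 1053 × 0.269 = 283, 1760 × 0.107 = 188 → 651
Group 2: 1082 × 0.989 = 1070
Group 3: 1168 × 0.981 = 1146
Group 4: 359 × 0.976 = 350
Group 5: 1053 × 0.98 = 1032
Group 6: 1760 × 0.963 = 1695
Group 7: 519 × 0.96 = 498
Population now: 0–9=651, 10–19=1070, 20–29=1146, 30–39=350, 40–49=1032, 50–59=1695, 60–69=498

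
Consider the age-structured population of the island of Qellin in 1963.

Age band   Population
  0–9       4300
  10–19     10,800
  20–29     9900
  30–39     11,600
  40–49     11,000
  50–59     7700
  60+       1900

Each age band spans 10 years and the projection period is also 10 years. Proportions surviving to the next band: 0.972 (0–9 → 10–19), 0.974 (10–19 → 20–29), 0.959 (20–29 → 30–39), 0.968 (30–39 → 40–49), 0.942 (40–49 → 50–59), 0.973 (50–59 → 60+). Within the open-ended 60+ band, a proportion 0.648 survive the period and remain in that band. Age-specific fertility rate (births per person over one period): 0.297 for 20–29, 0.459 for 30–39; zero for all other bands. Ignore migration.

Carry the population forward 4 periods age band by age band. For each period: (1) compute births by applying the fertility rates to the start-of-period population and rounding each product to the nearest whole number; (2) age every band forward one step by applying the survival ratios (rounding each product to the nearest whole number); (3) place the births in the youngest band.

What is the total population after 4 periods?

59056

[period 1]
Births: 9900 * 0.297 = 2940  |  11600 * 0.459 = 5324 → 8264
10–19: 4300 * 0.972 = 4180
20–29: 10800 * 0.974 = 10519
30–39: 9900 * 0.959 = 9494
40–49: 11600 * 0.968 = 11229
50–59: 11000 * 0.942 = 10362
60+: 7700 * 0.973 + 1900 * 0.648 = 7492 + 1231 = 8723
Population now: 0–9=8264, 10–19=4180, 20–29=10519, 30–39=9494, 40–49=11229, 50–59=10362, 60+=8723
[period 2]
Births: 10519 * 0.297 = 3124  |  9494 * 0.459 = 4358 → 7482
10–19: 8264 * 0.972 = 8033
20–29: 4180 * 0.974 = 4071
30–39: 10519 * 0.959 = 10088
40–49: 9494 * 0.968 = 9190
50–59: 11229 * 0.942 = 10578
60+: 10362 * 0.973 + 8723 * 0.648 = 10082 + 5653 = 15735
Population now: 0–9=7482, 10–19=8033, 20–29=4071, 30–39=10088, 40–49=9190, 50–59=10578, 60+=15735
[period 3]
Births: 4071 * 0.297 = 1209  |  10088 * 0.459 = 4630 → 5839
10–19: 7482 * 0.972 = 7273
20–29: 8033 * 0.974 = 7824
30–39: 4071 * 0.959 = 3904
40–49: 10088 * 0.968 = 9765
50–59: 9190 * 0.942 = 8657
60+: 10578 * 0.973 + 15735 * 0.648 = 10292 + 10196 = 20488
Population now: 0–9=5839, 10–19=7273, 20–29=7824, 30–39=3904, 40–49=9765, 50–59=8657, 60+=20488
[period 4]
Births: 7824 * 0.297 = 2324  |  3904 * 0.459 = 1792 → 4116
10–19: 5839 * 0.972 = 5676
20–29: 7273 * 0.974 = 7084
30–39: 7824 * 0.959 = 7503
40–49: 3904 * 0.968 = 3779
50–59: 9765 * 0.942 = 9199
60+: 8657 * 0.973 + 20488 * 0.648 = 8423 + 13276 = 21699
Population now: 0–9=4116, 10–19=5676, 20–29=7084, 30–39=7503, 40–49=3779, 50–59=9199, 60+=21699
Total after period 4: 4116 + 5676 + 7084 + 7503 + 3779 + 9199 + 21699 = 59056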